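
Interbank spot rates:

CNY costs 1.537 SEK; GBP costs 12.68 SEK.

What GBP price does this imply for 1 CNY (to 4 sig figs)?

1 CNY × 1.537 = 1.537 SEK
1.537 SEK ÷ 12.68 = 0.121215 GBP

CNY/GBP = 0.1212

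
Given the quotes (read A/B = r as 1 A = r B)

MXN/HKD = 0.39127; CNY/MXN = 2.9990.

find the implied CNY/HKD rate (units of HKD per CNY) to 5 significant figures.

1 CNY × 2.9990 = 2.999 MXN
2.999 MXN × 0.39127 = 1.17342 HKD

CNY/HKD = 1.1734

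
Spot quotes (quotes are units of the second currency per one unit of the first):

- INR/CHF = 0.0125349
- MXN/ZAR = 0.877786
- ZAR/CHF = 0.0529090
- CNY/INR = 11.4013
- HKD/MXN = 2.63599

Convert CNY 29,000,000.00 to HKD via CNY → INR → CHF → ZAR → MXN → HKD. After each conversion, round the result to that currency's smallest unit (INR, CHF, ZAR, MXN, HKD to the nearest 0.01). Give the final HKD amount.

HKD 33,854,100.86

CNY 29,000,000.00 × 11.4013 = INR 330,637,700.00
INR 330,637,700.00 × 0.0125349 = CHF 4,144,510.51
CHF 4,144,510.51 ÷ 0.0529090 = ZAR 78,332,807.46
ZAR 78,332,807.46 ÷ 0.877786 = MXN 89,239,071.32
MXN 89,239,071.32 ÷ 2.63599 = HKD 33,854,100.86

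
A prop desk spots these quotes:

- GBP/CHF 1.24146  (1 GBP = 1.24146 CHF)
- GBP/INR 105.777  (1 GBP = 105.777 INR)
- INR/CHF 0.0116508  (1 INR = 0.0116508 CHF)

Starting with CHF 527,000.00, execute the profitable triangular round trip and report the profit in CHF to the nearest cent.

Profitable loop is CHF → INR → GBP → CHF:
CHF 527,000.00 ÷ 0.0116508 = INR 45,232,945.38
INR 45,232,945.38 ÷ 105.777 = GBP 427,625.53
GBP 427,625.53 × 1.24146 = CHF 530,879.99
Profit = CHF 530,879.99 − CHF 527,000.00

Profit: CHF 3,879.99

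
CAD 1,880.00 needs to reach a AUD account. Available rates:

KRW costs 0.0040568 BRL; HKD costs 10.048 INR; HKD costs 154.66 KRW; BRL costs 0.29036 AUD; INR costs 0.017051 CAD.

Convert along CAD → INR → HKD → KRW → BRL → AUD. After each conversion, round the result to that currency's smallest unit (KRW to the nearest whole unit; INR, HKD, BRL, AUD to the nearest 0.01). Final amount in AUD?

AUD 1,999.06

CAD 1,880.00 ÷ 0.017051 = INR 110,257.46
INR 110,257.46 ÷ 10.048 = HKD 10,973.08
HKD 10,973.08 × 154.66 = KRW 1,697,097
KRW 1,697,097 × 0.0040568 = BRL 6,884.78
BRL 6,884.78 × 0.29036 = AUD 1,999.06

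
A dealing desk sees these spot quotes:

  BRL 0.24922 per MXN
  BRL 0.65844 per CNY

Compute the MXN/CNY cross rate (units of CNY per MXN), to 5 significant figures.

MXN/CNY = 0.37850

1 MXN × 0.24922 = 0.24922 BRL
0.24922 BRL ÷ 0.65844 = 0.378501 CNY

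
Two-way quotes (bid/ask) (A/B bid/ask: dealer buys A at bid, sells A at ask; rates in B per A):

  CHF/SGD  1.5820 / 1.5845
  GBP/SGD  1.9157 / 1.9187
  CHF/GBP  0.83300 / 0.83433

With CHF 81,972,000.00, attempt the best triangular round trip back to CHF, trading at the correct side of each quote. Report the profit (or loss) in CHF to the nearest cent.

Net profit: CHF 583,457.50

Best loop CHF → GBP → SGD → CHF:
CHF 81,972,000.00 × 0.83300 (sell CHF at bid) = GBP 68,282,676.00
GBP 68,282,676.00 × 1.9157 (sell GBP at bid) = SGD 130,809,122.41
SGD 130,809,122.41 ÷ 1.5845 (buy CHF at ask) = CHF 82,555,457.50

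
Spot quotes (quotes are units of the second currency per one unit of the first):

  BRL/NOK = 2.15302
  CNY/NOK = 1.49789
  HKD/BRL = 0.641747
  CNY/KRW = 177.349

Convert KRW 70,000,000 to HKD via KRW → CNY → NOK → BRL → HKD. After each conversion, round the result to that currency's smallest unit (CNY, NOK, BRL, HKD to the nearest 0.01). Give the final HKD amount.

HKD 427,895.09

KRW 70,000,000 ÷ 177.349 = CNY 394,701.97
CNY 394,701.97 × 1.49789 = NOK 591,220.13
NOK 591,220.13 ÷ 2.15302 = BRL 274,600.39
BRL 274,600.39 ÷ 0.641747 = HKD 427,895.09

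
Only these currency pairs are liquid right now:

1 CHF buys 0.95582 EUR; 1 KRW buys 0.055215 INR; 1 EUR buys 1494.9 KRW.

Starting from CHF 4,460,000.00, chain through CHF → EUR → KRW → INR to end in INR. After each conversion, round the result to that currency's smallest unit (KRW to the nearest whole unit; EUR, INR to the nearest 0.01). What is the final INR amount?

CHF 4,460,000.00 × 0.95582 = EUR 4,262,957.20
EUR 4,262,957.20 × 1494.9 = KRW 6,372,694,718
KRW 6,372,694,718 × 0.055215 = INR 351,868,338.85

INR 351,868,338.85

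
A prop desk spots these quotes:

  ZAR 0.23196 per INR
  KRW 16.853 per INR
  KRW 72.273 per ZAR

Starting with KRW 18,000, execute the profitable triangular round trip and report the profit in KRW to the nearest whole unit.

Profitable loop is KRW → ZAR → INR → KRW:
KRW 18,000 ÷ 72.273 = ZAR 249.06
ZAR 249.06 ÷ 0.23196 = INR 1,073.70
INR 1,073.70 × 16.853 = KRW 18,095
Profit = KRW 18,095 − KRW 18,000

Profit: KRW 95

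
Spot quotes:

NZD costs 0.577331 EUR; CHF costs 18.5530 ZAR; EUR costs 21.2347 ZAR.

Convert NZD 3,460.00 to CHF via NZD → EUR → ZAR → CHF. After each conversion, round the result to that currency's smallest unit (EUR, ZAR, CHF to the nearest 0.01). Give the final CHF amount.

CHF 2,286.30

NZD 3,460.00 × 0.577331 = EUR 1,997.57
EUR 1,997.57 × 21.2347 = ZAR 42,417.80
ZAR 42,417.80 ÷ 18.5530 = CHF 2,286.30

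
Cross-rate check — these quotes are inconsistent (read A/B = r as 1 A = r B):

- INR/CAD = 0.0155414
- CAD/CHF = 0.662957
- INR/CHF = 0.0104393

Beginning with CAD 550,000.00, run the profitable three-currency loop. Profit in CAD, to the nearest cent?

Profit: CAD 7,260.90

Profitable loop is CAD → INR → CHF → CAD:
CAD 550,000.00 ÷ 0.0155414 = INR 35,389,347.16
INR 35,389,347.16 × 0.0104393 = CHF 369,440.01
CHF 369,440.01 ÷ 0.662957 = CAD 557,260.90
Profit = CAD 557,260.90 − CAD 550,000.00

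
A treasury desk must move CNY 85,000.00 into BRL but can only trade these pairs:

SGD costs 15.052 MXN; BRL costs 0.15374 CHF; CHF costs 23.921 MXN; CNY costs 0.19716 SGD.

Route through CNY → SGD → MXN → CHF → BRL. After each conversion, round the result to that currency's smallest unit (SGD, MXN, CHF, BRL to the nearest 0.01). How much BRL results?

BRL 68,590.80

CNY 85,000.00 × 0.19716 = SGD 16,758.60
SGD 16,758.60 × 15.052 = MXN 252,250.45
MXN 252,250.45 ÷ 23.921 = CHF 10,545.15
CHF 10,545.15 ÷ 0.15374 = BRL 68,590.80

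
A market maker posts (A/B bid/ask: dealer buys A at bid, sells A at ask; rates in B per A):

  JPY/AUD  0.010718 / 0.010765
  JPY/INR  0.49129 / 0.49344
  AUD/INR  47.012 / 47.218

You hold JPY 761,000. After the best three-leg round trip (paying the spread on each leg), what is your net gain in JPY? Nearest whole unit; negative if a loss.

Best loop JPY → AUD → INR → JPY:
JPY 761,000 × 0.010718 (sell JPY at bid) = AUD 8,156.40
AUD 8,156.40 × 47.012 (sell AUD at bid) = INR 383,448.58
INR 383,448.58 ÷ 0.49344 (buy JPY at ask) = JPY 777,093

Net profit: JPY 16,093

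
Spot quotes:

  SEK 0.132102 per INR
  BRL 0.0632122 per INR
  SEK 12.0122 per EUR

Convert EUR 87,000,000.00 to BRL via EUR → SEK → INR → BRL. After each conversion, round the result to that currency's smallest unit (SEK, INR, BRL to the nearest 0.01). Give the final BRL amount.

BRL 500,072,899.95

EUR 87,000,000.00 × 12.0122 = SEK 1,045,061,400.00
SEK 1,045,061,400.00 ÷ 0.132102 = INR 7,911,018,758.23
INR 7,911,018,758.23 × 0.0632122 = BRL 500,072,899.95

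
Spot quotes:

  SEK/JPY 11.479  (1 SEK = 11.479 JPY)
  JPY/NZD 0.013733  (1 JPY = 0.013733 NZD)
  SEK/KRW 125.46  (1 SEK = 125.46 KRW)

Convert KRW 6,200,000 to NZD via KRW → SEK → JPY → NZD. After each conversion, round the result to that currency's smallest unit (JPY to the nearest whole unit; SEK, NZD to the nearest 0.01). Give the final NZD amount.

KRW 6,200,000 ÷ 125.46 = SEK 49,418.14
SEK 49,418.14 × 11.479 = JPY 567,271
JPY 567,271 × 0.013733 = NZD 7,790.33

NZD 7,790.33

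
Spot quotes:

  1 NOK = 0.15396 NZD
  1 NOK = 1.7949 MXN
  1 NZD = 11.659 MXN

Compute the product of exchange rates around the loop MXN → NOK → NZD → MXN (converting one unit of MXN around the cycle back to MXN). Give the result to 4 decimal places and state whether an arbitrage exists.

Around MXN → NOK → NZD → MXN: 1 ÷ 1.7949 × 0.15396 × 11.659 = 1.000067
Product ≈ 1 (deviation 0.007%, within rounding noise).

1.0001 (no arbitrage)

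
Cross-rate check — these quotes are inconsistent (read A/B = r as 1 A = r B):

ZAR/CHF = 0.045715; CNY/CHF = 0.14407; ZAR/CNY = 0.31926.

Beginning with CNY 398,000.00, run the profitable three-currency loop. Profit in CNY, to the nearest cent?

Profit: CNY 2,444.57

Profitable loop is CNY → CHF → ZAR → CNY:
CNY 398,000.00 × 0.14407 = CHF 57,339.86
CHF 57,339.86 ÷ 0.045715 = ZAR 1,254,289.84
ZAR 1,254,289.84 × 0.31926 = CNY 400,444.57
Profit = CNY 400,444.57 − CNY 398,000.00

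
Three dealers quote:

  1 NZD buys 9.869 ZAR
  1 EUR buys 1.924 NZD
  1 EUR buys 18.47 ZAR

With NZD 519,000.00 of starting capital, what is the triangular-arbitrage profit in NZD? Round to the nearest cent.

Profit: NZD 14,554.37

Profitable loop is NZD → ZAR → EUR → NZD:
NZD 519,000.00 × 9.869 = ZAR 5,122,011.00
ZAR 5,122,011.00 ÷ 18.47 = EUR 277,315.16
EUR 277,315.16 × 1.924 = NZD 533,554.37
Profit = NZD 533,554.37 − NZD 519,000.00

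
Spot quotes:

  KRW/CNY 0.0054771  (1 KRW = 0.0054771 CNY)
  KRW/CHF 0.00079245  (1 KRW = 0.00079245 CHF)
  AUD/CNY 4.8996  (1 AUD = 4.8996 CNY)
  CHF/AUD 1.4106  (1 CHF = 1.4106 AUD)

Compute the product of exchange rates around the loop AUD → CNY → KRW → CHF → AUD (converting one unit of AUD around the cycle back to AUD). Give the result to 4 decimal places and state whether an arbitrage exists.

1.0000 (no arbitrage)

Around AUD → CNY → KRW → CHF → AUD: 1 × 4.8996 ÷ 0.0054771 × 0.00079245 × 1.4106 = 0.999967
Product ≈ 1 (deviation 0.003%, within rounding noise).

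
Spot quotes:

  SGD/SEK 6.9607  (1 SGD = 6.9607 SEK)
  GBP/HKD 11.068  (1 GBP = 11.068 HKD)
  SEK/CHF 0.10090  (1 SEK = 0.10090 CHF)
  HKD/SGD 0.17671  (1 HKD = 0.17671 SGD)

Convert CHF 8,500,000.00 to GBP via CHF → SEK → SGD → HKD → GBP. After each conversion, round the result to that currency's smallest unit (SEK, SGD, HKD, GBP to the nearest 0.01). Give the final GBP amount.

GBP 6,187,918.22

CHF 8,500,000.00 ÷ 0.10090 = SEK 84,241,823.59
SEK 84,241,823.59 ÷ 6.9607 = SGD 12,102,493.08
SGD 12,102,493.08 ÷ 0.17671 = HKD 68,487,878.90
HKD 68,487,878.90 ÷ 11.068 = GBP 6,187,918.22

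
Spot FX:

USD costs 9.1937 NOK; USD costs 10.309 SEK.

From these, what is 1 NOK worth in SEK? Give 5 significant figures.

NOK/SEK = 1.1213

1 NOK ÷ 9.1937 = 0.10877 USD
0.10877 USD × 10.309 = 1.12131 SEK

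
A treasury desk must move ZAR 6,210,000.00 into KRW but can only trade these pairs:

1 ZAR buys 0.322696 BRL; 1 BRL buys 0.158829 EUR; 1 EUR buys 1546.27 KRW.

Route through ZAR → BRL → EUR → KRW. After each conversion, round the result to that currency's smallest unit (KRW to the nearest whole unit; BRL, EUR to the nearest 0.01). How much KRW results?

ZAR 6,210,000.00 × 0.322696 = BRL 2,003,942.16
BRL 2,003,942.16 × 0.158829 = EUR 318,284.13
EUR 318,284.13 × 1546.27 = KRW 492,153,202

KRW 492,153,202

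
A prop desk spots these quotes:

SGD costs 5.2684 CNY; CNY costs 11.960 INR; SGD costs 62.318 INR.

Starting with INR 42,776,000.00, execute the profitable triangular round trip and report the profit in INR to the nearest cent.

Profit: INR 475,043.00

Profitable loop is INR → SGD → CNY → INR:
INR 42,776,000.00 ÷ 62.318 = SGD 686,414.84
SGD 686,414.84 × 5.2684 = CNY 3,616,307.94
CNY 3,616,307.94 × 11.960 = INR 43,251,043.00
Profit = INR 43,251,043.00 − INR 42,776,000.00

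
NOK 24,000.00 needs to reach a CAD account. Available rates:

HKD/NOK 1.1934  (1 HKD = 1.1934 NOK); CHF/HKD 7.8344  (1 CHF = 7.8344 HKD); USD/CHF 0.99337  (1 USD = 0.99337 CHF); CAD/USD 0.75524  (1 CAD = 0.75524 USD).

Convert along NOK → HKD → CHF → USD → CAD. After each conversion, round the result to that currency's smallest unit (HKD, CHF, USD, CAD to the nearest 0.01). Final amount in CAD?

CAD 3,421.55

NOK 24,000.00 ÷ 1.1934 = HKD 20,110.61
HKD 20,110.61 ÷ 7.8344 = CHF 2,566.96
CHF 2,566.96 ÷ 0.99337 = USD 2,584.09
USD 2,584.09 ÷ 0.75524 = CAD 3,421.55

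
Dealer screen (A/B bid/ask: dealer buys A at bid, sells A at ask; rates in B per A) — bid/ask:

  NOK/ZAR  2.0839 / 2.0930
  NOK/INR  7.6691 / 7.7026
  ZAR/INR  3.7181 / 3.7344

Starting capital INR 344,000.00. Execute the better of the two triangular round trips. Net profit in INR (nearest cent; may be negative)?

Best loop INR → NOK → ZAR → INR:
INR 344,000.00 ÷ 7.7026 (buy NOK at ask) = NOK 44,660.24
NOK 44,660.24 × 2.0839 (sell NOK at bid) = ZAR 93,067.48
ZAR 93,067.48 × 3.7181 (sell ZAR at bid) = INR 346,034.21

Net profit: INR 2,034.21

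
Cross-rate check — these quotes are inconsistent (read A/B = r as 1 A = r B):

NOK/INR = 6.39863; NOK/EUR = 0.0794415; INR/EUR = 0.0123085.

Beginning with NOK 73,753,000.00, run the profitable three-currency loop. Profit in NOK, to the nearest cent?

Profitable loop is NOK → EUR → INR → NOK:
NOK 73,753,000.00 × 0.0794415 = EUR 5,859,048.95
EUR 5,859,048.95 ÷ 0.0123085 = INR 476,016,488.56
INR 476,016,488.56 ÷ 6.39863 = NOK 74,393,501.20
Profit = NOK 74,393,501.20 − NOK 73,753,000.00

Profit: NOK 640,501.20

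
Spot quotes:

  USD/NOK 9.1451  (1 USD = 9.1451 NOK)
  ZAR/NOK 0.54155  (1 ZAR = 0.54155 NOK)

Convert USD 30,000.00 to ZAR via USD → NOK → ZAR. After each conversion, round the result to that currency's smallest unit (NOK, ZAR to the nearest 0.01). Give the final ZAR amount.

USD 30,000.00 × 9.1451 = NOK 274,353.00
NOK 274,353.00 ÷ 0.54155 = ZAR 506,606.96

ZAR 506,606.96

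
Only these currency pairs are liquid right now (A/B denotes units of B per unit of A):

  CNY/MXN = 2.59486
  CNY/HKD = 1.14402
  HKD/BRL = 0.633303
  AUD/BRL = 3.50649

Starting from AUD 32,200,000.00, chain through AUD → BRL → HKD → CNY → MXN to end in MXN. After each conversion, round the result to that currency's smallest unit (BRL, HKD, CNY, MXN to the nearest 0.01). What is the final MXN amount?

AUD 32,200,000.00 × 3.50649 = BRL 112,908,978.00
BRL 112,908,978.00 ÷ 0.633303 = HKD 178,285,872.64
HKD 178,285,872.64 ÷ 1.14402 = CNY 155,841,569.76
CNY 155,841,569.76 × 2.59486 = MXN 404,387,055.71

MXN 404,387,055.71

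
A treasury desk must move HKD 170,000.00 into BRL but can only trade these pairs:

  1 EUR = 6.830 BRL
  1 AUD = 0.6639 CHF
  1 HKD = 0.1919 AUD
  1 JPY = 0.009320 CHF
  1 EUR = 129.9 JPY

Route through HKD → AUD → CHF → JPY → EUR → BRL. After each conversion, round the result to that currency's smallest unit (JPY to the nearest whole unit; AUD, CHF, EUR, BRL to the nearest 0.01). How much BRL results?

HKD 170,000.00 × 0.1919 = AUD 32,623.00
AUD 32,623.00 × 0.6639 = CHF 21,658.41
CHF 21,658.41 ÷ 0.009320 = JPY 2,323,864
JPY 2,323,864 ÷ 129.9 = EUR 17,889.64
EUR 17,889.64 × 6.830 = BRL 122,186.24

BRL 122,186.24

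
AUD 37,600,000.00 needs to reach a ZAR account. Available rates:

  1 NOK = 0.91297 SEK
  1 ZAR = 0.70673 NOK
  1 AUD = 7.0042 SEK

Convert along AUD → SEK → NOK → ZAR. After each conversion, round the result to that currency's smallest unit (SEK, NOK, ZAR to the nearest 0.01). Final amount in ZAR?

AUD 37,600,000.00 × 7.0042 = SEK 263,357,920.00
SEK 263,357,920.00 ÷ 0.91297 = NOK 288,462,841.06
NOK 288,462,841.06 ÷ 0.70673 = ZAR 408,165,552.70

ZAR 408,165,552.70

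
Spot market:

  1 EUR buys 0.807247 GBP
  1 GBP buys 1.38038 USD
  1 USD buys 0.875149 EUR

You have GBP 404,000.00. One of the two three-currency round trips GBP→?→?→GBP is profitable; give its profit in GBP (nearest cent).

Profitable loop is GBP → EUR → USD → GBP:
GBP 404,000.00 ÷ 0.807247 = EUR 500,466.40
EUR 500,466.40 ÷ 0.875149 = USD 571,864.22
USD 571,864.22 ÷ 1.38038 = GBP 414,280.28
Profit = GBP 414,280.28 − GBP 404,000.00

Profit: GBP 10,280.28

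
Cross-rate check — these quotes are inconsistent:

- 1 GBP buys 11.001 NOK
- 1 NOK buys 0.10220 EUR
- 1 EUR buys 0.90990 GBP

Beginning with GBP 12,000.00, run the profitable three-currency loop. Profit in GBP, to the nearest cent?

Profit: GBP 276.03

Profitable loop is GBP → NOK → EUR → GBP:
GBP 12,000.00 × 11.001 = NOK 132,012.00
NOK 132,012.00 × 0.10220 = EUR 13,491.63
EUR 13,491.63 × 0.90990 = GBP 12,276.03
Profit = GBP 12,276.03 − GBP 12,000.00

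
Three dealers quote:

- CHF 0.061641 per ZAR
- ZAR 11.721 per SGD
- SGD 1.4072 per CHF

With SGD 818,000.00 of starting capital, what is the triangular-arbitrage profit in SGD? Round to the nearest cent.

Profit: SGD 13,655.51

Profitable loop is SGD → ZAR → CHF → SGD:
SGD 818,000.00 × 11.721 = ZAR 9,587,778.00
ZAR 9,587,778.00 × 0.061641 = CHF 591,000.22
CHF 591,000.22 × 1.4072 = SGD 831,655.51
Profit = SGD 831,655.51 − SGD 818,000.00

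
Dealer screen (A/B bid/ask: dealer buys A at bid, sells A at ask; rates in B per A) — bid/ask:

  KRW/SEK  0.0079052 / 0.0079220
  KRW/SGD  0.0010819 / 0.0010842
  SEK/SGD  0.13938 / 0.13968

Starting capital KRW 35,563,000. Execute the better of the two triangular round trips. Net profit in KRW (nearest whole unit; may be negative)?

Net profit: KRW 578,178

Best loop KRW → SEK → SGD → KRW:
KRW 35,563,000 × 0.0079052 (sell KRW at bid) = SEK 281,132.63
SEK 281,132.63 × 0.13938 (sell SEK at bid) = SGD 39,184.27
SGD 39,184.27 ÷ 0.0010842 (buy KRW at ask) = KRW 36,141,178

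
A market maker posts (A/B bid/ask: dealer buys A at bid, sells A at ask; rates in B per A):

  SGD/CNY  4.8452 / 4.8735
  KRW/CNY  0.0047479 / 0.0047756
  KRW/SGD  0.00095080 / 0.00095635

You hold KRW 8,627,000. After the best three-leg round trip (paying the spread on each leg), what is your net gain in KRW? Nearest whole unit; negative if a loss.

Best loop KRW → CNY → SGD → KRW:
KRW 8,627,000 × 0.0047479 (sell KRW at bid) = CNY 40,960.13
CNY 40,960.13 ÷ 4.8735 (buy SGD at ask) = SGD 8,404.66
SGD 8,404.66 ÷ 0.00095635 (buy KRW at ask) = KRW 8,788,273

Net profit: KRW 161,273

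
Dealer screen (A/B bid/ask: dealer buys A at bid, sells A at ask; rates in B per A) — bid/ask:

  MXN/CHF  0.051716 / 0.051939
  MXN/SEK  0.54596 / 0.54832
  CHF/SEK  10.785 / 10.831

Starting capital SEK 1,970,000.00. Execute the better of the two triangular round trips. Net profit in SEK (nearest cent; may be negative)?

Net profit: SEK 33,905.40

Best loop SEK → MXN → CHF → SEK:
SEK 1,970,000.00 ÷ 0.54832 (buy MXN at ask) = MXN 3,592,792.53
MXN 3,592,792.53 × 0.051716 (sell MXN at bid) = CHF 185,804.86
CHF 185,804.86 × 10.785 (sell CHF at bid) = SEK 2,003,905.40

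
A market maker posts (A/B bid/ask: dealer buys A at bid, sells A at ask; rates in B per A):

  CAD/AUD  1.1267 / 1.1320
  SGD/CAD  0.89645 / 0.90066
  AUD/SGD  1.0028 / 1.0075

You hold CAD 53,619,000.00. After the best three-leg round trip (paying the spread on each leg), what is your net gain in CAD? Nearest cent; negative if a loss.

Net profit: CAD 689,449.17

Best loop CAD → AUD → SGD → CAD:
CAD 53,619,000.00 × 1.1267 (sell CAD at bid) = AUD 60,412,527.30
AUD 60,412,527.30 × 1.0028 (sell AUD at bid) = SGD 60,581,682.38
SGD 60,581,682.38 × 0.89645 (sell SGD at bid) = CAD 54,308,449.17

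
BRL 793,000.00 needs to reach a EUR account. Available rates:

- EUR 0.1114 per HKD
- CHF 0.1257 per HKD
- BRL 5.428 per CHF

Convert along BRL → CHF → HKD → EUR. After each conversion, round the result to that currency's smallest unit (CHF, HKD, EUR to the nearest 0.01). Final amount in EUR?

EUR 129,474.21

BRL 793,000.00 ÷ 5.428 = CHF 146,094.33
CHF 146,094.33 ÷ 0.1257 = HKD 1,162,246.06
HKD 1,162,246.06 × 0.1114 = EUR 129,474.21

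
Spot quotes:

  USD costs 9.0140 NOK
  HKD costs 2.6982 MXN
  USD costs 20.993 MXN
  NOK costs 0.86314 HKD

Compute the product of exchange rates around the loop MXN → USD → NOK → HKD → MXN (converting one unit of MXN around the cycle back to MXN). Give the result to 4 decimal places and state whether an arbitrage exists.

Around MXN → USD → NOK → HKD → MXN: 1 ÷ 20.993 × 9.0140 × 0.86314 × 2.6982 = 0.999996
Product ≈ 1 (deviation 0.000%, within rounding noise).

1.0000 (no arbitrage)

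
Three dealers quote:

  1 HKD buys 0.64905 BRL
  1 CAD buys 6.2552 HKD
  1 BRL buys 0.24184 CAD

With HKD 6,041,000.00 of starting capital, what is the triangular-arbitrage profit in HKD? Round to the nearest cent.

Profitable loop is HKD → CAD → BRL → HKD:
HKD 6,041,000.00 ÷ 6.2552 = CAD 965,756.49
CAD 965,756.49 ÷ 0.24184 = BRL 3,993,369.54
BRL 3,993,369.54 ÷ 0.64905 = HKD 6,152,637.77
Profit = HKD 6,152,637.77 − HKD 6,041,000.00

Profit: HKD 111,637.77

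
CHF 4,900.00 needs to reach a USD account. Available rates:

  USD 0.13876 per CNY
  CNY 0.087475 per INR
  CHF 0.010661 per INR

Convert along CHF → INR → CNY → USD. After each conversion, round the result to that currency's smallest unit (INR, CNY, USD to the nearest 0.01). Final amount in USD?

CHF 4,900.00 ÷ 0.010661 = INR 459,619.17
INR 459,619.17 × 0.087475 = CNY 40,205.19
CNY 40,205.19 × 0.13876 = USD 5,578.87

USD 5,578.87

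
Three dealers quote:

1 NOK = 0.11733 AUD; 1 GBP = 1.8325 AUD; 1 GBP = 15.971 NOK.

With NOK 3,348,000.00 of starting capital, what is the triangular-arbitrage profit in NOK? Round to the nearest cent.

Profitable loop is NOK → AUD → GBP → NOK:
NOK 3,348,000.00 × 0.11733 = AUD 392,820.84
AUD 392,820.84 ÷ 1.8325 = GBP 214,363.35
GBP 214,363.35 × 15.971 = NOK 3,423,597.07
Profit = NOK 3,423,597.07 − NOK 3,348,000.00

Profit: NOK 75,597.07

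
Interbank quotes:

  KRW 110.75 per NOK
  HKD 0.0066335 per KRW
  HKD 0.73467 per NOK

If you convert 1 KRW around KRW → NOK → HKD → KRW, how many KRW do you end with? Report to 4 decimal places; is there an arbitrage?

Around KRW → NOK → HKD → KRW: 1 ÷ 110.75 × 0.73467 ÷ 0.0066335 = 1.000013
Product ≈ 1 (deviation 0.001%, within rounding noise).

1.0000 (no arbitrage)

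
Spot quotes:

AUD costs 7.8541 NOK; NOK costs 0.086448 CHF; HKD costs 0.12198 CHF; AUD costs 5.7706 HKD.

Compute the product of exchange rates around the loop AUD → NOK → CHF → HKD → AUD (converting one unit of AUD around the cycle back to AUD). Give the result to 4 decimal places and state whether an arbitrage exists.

Around AUD → NOK → CHF → HKD → AUD: 1 × 7.8541 × 0.086448 ÷ 0.12198 ÷ 5.7706 = 0.964588
Product < 1; profitable direction is AUD → HKD → CHF → NOK → AUD.

0.9646 (arbitrage exists)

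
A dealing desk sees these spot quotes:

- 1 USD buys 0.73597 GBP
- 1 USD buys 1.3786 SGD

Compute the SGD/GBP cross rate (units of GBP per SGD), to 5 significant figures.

SGD/GBP = 0.53385

1 SGD ÷ 1.3786 = 0.725374 USD
0.725374 USD × 0.73597 = 0.533853 GBP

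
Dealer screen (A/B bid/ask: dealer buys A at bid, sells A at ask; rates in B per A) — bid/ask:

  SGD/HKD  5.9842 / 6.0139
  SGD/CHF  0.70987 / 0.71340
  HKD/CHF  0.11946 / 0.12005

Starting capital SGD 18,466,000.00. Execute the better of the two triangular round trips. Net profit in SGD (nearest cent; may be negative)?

Best loop SGD → HKD → CHF → SGD:
SGD 18,466,000.00 × 5.9842 (sell SGD at bid) = HKD 110,504,237.20
HKD 110,504,237.20 × 0.11946 (sell HKD at bid) = CHF 13,200,836.18
CHF 13,200,836.18 ÷ 0.71340 (buy SGD at ask) = SGD 18,504,115.75

Net profit: SGD 38,115.75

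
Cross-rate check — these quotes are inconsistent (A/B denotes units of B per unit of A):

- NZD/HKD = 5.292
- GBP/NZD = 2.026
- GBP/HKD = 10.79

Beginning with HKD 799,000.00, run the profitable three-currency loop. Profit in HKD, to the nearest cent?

Profitable loop is HKD → NZD → GBP → HKD:
HKD 799,000.00 ÷ 5.292 = NZD 150,982.62
NZD 150,982.62 ÷ 2.026 = GBP 74,522.51
GBP 74,522.51 × 10.79 = HKD 804,097.94
Profit = HKD 804,097.94 − HKD 799,000.00

Profit: HKD 5,097.94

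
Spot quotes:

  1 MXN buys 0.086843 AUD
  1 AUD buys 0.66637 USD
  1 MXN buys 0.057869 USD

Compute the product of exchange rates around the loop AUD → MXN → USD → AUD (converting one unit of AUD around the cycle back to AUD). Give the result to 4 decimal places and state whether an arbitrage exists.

Around AUD → MXN → USD → AUD: 1 ÷ 0.086843 × 0.057869 ÷ 0.66637 = 0.999990
Product ≈ 1 (deviation 0.001%, within rounding noise).

1.0000 (no arbitrage)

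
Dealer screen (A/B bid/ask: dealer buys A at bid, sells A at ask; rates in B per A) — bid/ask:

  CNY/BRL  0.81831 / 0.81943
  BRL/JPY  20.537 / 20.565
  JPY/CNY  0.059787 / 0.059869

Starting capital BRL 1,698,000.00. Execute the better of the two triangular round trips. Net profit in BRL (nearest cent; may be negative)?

Net profit: BRL 8,079.68

Best loop BRL → JPY → CNY → BRL:
BRL 1,698,000.00 × 20.537 (sell BRL at bid) = JPY 34,871,826
JPY 34,871,826 × 0.059787 (sell JPY at bid) = CNY 2,084,881.86
CNY 2,084,881.86 × 0.81831 (sell CNY at bid) = BRL 1,706,079.68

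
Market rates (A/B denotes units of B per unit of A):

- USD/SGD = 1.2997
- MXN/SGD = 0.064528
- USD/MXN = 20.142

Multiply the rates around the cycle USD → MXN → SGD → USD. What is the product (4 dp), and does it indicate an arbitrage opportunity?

1.0000 (no arbitrage)

Around USD → MXN → SGD → USD: 1 × 20.142 × 0.064528 ÷ 1.2997 = 1.000018
Product ≈ 1 (deviation 0.002%, within rounding noise).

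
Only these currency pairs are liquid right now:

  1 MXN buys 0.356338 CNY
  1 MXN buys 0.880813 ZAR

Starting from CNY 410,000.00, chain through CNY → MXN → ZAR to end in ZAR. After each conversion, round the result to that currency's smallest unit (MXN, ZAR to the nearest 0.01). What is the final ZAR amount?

ZAR 1,013,457.25

CNY 410,000.00 ÷ 0.356338 = MXN 1,150,592.98
MXN 1,150,592.98 × 0.880813 = ZAR 1,013,457.25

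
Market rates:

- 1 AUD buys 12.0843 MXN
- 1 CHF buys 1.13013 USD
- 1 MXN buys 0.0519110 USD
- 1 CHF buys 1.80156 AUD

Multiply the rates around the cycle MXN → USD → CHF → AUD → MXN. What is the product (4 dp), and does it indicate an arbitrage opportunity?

1.0000 (no arbitrage)

Around MXN → USD → CHF → AUD → MXN: 1 × 0.0519110 ÷ 1.13013 × 1.80156 × 12.0843 = 1.000003
Product ≈ 1 (deviation 0.000%, within rounding noise).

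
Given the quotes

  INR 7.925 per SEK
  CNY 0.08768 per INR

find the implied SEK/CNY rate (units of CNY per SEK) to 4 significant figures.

SEK/CNY = 0.6949

1 SEK × 7.925 = 7.925 INR
7.925 INR × 0.08768 = 0.694864 CNY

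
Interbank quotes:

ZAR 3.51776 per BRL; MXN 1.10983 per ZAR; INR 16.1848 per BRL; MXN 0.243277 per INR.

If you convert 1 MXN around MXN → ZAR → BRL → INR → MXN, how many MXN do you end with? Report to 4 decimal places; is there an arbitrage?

1.0085 (arbitrage exists)

Around MXN → ZAR → BRL → INR → MXN: 1 ÷ 1.10983 ÷ 3.51776 × 16.1848 × 0.243277 = 1.008523
Product > 1; profitable direction is MXN → ZAR → BRL → INR → MXN.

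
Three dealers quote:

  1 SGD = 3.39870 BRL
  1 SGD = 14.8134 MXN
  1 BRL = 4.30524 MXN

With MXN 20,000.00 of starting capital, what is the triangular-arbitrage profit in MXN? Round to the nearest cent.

Profitable loop is MXN → BRL → SGD → MXN:
MXN 20,000.00 ÷ 4.30524 = BRL 4,645.50
BRL 4,645.50 ÷ 3.39870 = SGD 1,366.85
SGD 1,366.85 × 14.8134 = MXN 20,247.65
Profit = MXN 20,247.65 − MXN 20,000.00

Profit: MXN 247.65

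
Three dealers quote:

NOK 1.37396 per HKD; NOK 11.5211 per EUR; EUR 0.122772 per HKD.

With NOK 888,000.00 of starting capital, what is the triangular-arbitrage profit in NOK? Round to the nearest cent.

Profitable loop is NOK → HKD → EUR → NOK:
NOK 888,000.00 ÷ 1.37396 = HKD 646,307.02
HKD 646,307.02 × 0.122772 = EUR 79,348.41
EUR 79,348.41 × 11.5211 = NOK 914,180.92
Profit = NOK 914,180.92 − NOK 888,000.00

Profit: NOK 26,180.92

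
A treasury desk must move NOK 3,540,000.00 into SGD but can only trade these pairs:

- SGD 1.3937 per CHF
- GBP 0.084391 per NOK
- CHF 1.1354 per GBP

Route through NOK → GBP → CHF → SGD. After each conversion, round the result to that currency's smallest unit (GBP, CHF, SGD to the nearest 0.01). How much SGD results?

SGD 472,734.82

NOK 3,540,000.00 × 0.084391 = GBP 298,744.14
GBP 298,744.14 × 1.1354 = CHF 339,194.10
CHF 339,194.10 × 1.3937 = SGD 472,734.82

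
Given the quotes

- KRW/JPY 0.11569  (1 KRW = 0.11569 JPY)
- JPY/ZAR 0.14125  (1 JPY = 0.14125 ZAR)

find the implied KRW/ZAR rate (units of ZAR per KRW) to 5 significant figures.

KRW/ZAR = 0.016341

1 KRW × 0.11569 = 0.11569 JPY
0.11569 JPY × 0.14125 = 0.0163412 ZAR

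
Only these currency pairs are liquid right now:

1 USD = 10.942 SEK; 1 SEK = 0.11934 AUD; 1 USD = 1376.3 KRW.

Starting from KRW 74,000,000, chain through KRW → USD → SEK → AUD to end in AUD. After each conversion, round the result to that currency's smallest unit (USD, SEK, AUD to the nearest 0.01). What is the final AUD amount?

KRW 74,000,000 ÷ 1376.3 = USD 53,767.35
USD 53,767.35 × 10.942 = SEK 588,322.34
SEK 588,322.34 × 0.11934 = AUD 70,210.39

AUD 70,210.39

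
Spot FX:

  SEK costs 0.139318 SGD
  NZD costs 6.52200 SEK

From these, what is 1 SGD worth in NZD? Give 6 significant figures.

SGD/NZD = 1.10056

1 SGD ÷ 0.139318 = 7.17782 SEK
7.17782 SEK ÷ 6.52200 = 1.10056 NZD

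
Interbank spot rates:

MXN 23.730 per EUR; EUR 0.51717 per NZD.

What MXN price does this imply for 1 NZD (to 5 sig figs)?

1 NZD × 0.51717 = 0.51717 EUR
0.51717 EUR × 23.730 = 12.2724 MXN

NZD/MXN = 12.272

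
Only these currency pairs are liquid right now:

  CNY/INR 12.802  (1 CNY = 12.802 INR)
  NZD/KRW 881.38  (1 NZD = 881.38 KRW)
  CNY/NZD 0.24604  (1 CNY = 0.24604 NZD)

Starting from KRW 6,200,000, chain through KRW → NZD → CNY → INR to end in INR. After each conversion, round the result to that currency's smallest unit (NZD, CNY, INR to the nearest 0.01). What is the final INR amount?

INR 366,016.22

KRW 6,200,000 ÷ 881.38 = NZD 7,034.42
NZD 7,034.42 ÷ 0.24604 = CNY 28,590.55
CNY 28,590.55 × 12.802 = INR 366,016.22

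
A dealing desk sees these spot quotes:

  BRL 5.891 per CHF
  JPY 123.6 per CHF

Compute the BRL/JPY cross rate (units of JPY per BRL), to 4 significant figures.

1 BRL ÷ 5.891 = 0.16975 CHF
0.16975 CHF × 123.6 = 20.9812 JPY

BRL/JPY = 20.98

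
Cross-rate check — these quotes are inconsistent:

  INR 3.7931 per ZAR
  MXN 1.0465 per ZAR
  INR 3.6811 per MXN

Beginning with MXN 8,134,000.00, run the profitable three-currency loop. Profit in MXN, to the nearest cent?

Profitable loop is MXN → INR → ZAR → MXN:
MXN 8,134,000.00 × 3.6811 = INR 29,942,067.40
INR 29,942,067.40 ÷ 3.7931 = ZAR 7,893,824.95
ZAR 7,893,824.95 × 1.0465 = MXN 8,260,887.81
Profit = MXN 8,260,887.81 − MXN 8,134,000.00

Profit: MXN 126,887.81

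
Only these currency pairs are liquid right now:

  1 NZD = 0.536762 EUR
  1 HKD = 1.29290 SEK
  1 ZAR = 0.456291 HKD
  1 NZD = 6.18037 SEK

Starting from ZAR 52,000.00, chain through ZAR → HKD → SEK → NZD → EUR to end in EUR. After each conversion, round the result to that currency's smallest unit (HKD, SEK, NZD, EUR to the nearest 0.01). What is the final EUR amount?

ZAR 52,000.00 × 0.456291 = HKD 23,727.13
HKD 23,727.13 × 1.29290 = SEK 30,676.81
SEK 30,676.81 ÷ 6.18037 = NZD 4,963.59
NZD 4,963.59 × 0.536762 = EUR 2,664.27

EUR 2,664.27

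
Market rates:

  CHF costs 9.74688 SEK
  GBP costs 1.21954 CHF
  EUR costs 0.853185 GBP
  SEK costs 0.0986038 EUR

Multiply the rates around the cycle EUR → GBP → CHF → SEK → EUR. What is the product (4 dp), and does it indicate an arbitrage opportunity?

1.0000 (no arbitrage)

Around EUR → GBP → CHF → SEK → EUR: 1 × 0.853185 × 1.21954 × 9.74688 × 0.0986038 = 0.999997
Product ≈ 1 (deviation 0.000%, within rounding noise).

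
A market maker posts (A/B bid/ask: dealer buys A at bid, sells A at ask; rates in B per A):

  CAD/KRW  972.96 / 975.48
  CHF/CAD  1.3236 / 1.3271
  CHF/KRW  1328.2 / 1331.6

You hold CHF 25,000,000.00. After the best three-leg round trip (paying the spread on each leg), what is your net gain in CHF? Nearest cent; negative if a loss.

Net profit: CHF 649,651.33

Best loop CHF → KRW → CAD → CHF:
CHF 25,000,000.00 × 1328.2 (sell CHF at bid) = KRW 33,205,000,000
KRW 33,205,000,000 ÷ 975.48 (buy CAD at ask) = CAD 34,039,652.27
CAD 34,039,652.27 ÷ 1.3271 (buy CHF at ask) = CHF 25,649,651.33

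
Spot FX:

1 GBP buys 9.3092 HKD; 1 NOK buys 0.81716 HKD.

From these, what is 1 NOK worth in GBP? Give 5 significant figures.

NOK/GBP = 0.087780

1 NOK × 0.81716 = 0.81716 HKD
0.81716 HKD ÷ 9.3092 = 0.0877798 GBP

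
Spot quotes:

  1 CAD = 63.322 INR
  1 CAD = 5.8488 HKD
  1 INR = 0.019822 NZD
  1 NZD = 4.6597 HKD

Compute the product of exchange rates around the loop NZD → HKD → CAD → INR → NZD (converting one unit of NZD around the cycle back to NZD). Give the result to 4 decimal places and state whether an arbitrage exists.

1.0000 (no arbitrage)

Around NZD → HKD → CAD → INR → NZD: 1 × 4.6597 ÷ 5.8488 × 63.322 × 0.019822 = 0.999985
Product ≈ 1 (deviation 0.002%, within rounding noise).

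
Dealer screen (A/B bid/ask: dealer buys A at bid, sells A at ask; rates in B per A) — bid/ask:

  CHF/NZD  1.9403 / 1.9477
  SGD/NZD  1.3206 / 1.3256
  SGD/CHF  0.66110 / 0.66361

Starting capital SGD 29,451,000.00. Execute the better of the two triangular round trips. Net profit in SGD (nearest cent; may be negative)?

Best loop SGD → NZD → CHF → SGD:
SGD 29,451,000.00 × 1.3206 (sell SGD at bid) = NZD 38,892,990.60
NZD 38,892,990.60 ÷ 1.9477 (buy CHF at ask) = CHF 19,968,676.18
CHF 19,968,676.18 ÷ 0.66361 (buy SGD at ask) = SGD 30,090,981.42

Net profit: SGD 639,981.42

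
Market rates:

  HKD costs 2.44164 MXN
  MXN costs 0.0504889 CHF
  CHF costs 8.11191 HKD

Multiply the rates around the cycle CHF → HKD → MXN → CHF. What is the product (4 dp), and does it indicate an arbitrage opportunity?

1.0000 (no arbitrage)

Around CHF → HKD → MXN → CHF: 1 × 8.11191 × 2.44164 × 0.0504889 = 1.000002
Product ≈ 1 (deviation 0.000%, within rounding noise).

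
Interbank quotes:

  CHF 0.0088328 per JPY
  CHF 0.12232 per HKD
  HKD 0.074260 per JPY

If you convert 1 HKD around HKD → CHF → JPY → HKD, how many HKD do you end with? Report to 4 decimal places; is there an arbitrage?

Around HKD → CHF → JPY → HKD: 1 × 0.12232 ÷ 0.0088328 × 0.074260 = 1.028381
Product > 1; profitable direction is HKD → CHF → JPY → HKD.

1.0284 (arbitrage exists)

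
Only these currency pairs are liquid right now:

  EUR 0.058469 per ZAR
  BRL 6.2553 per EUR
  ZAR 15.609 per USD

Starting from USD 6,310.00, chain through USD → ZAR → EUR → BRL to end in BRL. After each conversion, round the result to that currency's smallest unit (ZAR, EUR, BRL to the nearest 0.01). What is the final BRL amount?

USD 6,310.00 × 15.609 = ZAR 98,492.79
ZAR 98,492.79 × 0.058469 = EUR 5,758.77
EUR 5,758.77 × 6.2553 = BRL 36,022.83

BRL 36,022.83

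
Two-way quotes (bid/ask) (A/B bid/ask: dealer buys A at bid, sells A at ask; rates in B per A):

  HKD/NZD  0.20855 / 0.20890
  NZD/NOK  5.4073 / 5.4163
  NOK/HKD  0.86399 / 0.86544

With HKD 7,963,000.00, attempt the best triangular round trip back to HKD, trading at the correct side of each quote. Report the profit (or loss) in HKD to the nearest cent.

Best loop HKD → NOK → NZD → HKD:
HKD 7,963,000.00 ÷ 0.86544 (buy NOK at ask) = NOK 9,201,100.02
NOK 9,201,100.02 ÷ 5.4163 (buy NZD at ask) = NZD 1,698,779.61
NZD 1,698,779.61 ÷ 0.20890 (buy HKD at ask) = HKD 8,132,023.04

Net profit: HKD 169,023.04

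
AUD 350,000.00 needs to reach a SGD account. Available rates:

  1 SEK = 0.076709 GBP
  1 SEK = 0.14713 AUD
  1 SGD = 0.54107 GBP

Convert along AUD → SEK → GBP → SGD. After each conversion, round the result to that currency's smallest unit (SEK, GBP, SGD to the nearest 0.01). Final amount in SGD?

AUD 350,000.00 ÷ 0.14713 = SEK 2,378,848.64
SEK 2,378,848.64 × 0.076709 = GBP 182,479.10
GBP 182,479.10 ÷ 0.54107 = SGD 337,255.99

SGD 337,255.99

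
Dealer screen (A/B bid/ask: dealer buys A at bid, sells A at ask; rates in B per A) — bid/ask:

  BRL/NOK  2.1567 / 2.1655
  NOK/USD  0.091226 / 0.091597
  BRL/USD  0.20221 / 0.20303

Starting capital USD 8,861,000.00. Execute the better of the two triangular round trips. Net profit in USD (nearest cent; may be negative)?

Net profit: USD 172,289.48

Best loop USD → NOK → BRL → USD:
USD 8,861,000.00 ÷ 0.091597 (buy NOK at ask) = NOK 96,738,976.17
NOK 96,738,976.17 ÷ 2.1655 (buy BRL at ask) = BRL 44,672,812.82
BRL 44,672,812.82 × 0.20221 (sell BRL at bid) = USD 9,033,289.48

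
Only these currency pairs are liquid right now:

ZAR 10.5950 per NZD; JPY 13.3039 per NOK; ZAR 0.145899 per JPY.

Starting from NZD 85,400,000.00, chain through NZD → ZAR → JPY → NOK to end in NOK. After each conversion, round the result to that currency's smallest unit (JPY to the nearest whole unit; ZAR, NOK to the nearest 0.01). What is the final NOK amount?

NOK 466,151,992.27

NZD 85,400,000.00 × 10.5950 = ZAR 904,813,000.00
ZAR 904,813,000.00 ÷ 0.145899 = JPY 6,201,639,490
JPY 6,201,639,490 ÷ 13.3039 = NOK 466,151,992.27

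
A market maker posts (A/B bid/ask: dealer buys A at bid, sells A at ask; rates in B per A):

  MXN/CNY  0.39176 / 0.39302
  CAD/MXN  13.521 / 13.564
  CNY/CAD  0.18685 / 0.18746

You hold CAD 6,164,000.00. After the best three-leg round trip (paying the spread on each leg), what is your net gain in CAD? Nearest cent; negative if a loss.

Best loop CAD → CNY → MXN → CAD:
CAD 6,164,000.00 ÷ 0.18746 (buy CNY at ask) = CNY 32,881,681.43
CNY 32,881,681.43 ÷ 0.39302 (buy MXN at ask) = MXN 83,664,142.86
MXN 83,664,142.86 ÷ 13.564 (buy CAD at ask) = CAD 6,168,102.54

Net profit: CAD 4,102.54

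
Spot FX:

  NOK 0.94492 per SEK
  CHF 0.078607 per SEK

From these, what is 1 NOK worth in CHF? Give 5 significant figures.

1 NOK ÷ 0.94492 = 1.05829 SEK
1.05829 SEK × 0.078607 = 0.0831891 CHF

NOK/CHF = 0.083189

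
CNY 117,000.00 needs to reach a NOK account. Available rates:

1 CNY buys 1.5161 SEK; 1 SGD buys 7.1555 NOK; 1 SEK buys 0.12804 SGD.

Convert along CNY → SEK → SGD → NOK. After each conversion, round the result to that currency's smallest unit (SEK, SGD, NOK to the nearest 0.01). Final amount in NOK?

NOK 162,517.22

CNY 117,000.00 × 1.5161 = SEK 177,383.70
SEK 177,383.70 × 0.12804 = SGD 22,712.21
SGD 22,712.21 × 7.1555 = NOK 162,517.22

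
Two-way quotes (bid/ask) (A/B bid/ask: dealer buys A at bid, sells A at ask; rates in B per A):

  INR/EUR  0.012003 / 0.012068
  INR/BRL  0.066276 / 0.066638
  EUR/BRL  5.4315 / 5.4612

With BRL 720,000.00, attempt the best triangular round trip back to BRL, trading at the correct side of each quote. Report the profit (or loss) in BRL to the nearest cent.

Best loop BRL → EUR → INR → BRL:
BRL 720,000.00 ÷ 5.4612 (buy EUR at ask) = EUR 131,839.16
EUR 131,839.16 ÷ 0.012068 (buy INR at ask) = INR 10,924,689.78
INR 10,924,689.78 × 0.066276 (sell INR at bid) = BRL 724,044.74

Net profit: BRL 4,044.74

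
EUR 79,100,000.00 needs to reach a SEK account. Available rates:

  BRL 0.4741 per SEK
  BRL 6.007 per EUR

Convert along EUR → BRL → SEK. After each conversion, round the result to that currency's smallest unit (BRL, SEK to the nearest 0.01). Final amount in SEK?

EUR 79,100,000.00 × 6.007 = BRL 475,153,700.00
BRL 475,153,700.00 ÷ 0.4741 = SEK 1,002,222,526.89

SEK 1,002,222,526.89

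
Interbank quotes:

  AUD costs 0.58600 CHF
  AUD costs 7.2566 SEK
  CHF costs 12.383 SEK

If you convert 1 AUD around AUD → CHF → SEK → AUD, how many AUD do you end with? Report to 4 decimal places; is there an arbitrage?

1.0000 (no arbitrage)

Around AUD → CHF → SEK → AUD: 1 × 0.58600 × 12.383 ÷ 7.2566 = 0.999978
Product ≈ 1 (deviation 0.002%, within rounding noise).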